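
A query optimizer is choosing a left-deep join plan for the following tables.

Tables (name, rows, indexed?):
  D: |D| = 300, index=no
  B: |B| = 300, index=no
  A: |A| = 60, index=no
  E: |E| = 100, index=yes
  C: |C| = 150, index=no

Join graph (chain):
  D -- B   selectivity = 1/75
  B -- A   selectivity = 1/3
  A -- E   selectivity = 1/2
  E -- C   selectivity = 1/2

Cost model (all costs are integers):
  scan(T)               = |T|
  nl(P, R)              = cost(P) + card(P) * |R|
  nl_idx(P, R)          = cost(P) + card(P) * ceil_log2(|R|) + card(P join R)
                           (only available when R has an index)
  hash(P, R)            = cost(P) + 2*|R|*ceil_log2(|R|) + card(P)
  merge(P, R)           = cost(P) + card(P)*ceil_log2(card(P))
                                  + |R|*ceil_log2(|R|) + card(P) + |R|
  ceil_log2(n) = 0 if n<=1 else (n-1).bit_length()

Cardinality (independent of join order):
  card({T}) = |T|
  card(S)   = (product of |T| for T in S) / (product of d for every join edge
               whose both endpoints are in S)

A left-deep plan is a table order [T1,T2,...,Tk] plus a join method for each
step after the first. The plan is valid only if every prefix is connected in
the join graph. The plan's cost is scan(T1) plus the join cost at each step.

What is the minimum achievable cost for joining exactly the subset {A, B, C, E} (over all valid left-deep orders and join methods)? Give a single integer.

Selinger DP over subsets of {A,B,C,E}:
  {B}: scan cost=300, card=300
  {A}: scan cost=60, card=60
  {E}: scan cost=100, card=100
  {C}: scan cost=150, card=150
  {AB}: card=6000; try (A,hash)→1320, (B,merge)→3480, (A,merge)→3720, (B,hash)→5520, (B,nl)→18060, (A,nl)→18300; best=1320 via (A,hash)
  {AE}: card=3000; try (A,hash)→920, (E,merge)→1280, (A,merge)→1320, (E,hash)→1520, (E,nl_idx)→3480, (E,nl)→6060 …(+1); best=920 via (A,hash)
  {CE}: card=7500; try (E,hash)→1700, (C,merge)→2250, (E,merge)→2300, (C,hash)→2600, (E,nl_idx)→8700, (C,nl)→15100 …(+1); best=1700 via (E,hash)
  {ABE}: card=300000; try (E,hash)→8720, (B,hash)→9320, (B,merge)→42920, (E,merge)→86120, (E,nl_idx)→343320, (E,nl)→601320 …(+1); best=8720 via (E,hash)
  {ACE}: card=225000; try (C,hash)→6320, (A,hash)→9920, (C,merge)→41270, (A,merge)→107120, (C,nl)→450920, (A,nl)→451700; best=6320 via (C,hash)
  {ABCE}: card=22500000; try (B,hash)→236720, (C,hash)→311120, (B,merge)→4284320, (C,merge)→6010070, (C,nl)→45008720, (B,nl)→67506320; best=236720 via (B,hash)

236720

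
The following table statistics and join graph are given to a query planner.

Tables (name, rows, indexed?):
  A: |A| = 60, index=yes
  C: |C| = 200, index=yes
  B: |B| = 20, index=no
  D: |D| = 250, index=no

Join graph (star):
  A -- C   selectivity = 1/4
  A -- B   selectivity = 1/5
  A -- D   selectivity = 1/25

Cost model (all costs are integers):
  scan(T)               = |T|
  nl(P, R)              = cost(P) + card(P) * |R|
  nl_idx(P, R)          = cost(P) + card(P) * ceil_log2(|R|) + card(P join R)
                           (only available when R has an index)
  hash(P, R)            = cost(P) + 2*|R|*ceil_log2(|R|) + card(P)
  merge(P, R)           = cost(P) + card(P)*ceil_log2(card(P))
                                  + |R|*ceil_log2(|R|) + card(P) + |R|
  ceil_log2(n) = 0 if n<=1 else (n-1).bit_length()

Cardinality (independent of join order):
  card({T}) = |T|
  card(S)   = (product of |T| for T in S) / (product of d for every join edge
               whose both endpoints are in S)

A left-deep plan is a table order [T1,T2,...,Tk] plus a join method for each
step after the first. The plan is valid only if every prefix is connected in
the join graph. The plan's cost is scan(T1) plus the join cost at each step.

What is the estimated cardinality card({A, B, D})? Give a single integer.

2400

Tables in S: A(60), B(20), D(250)
Edges inside S: A-B(d=5), A-D(d=25)
numerator = 60 * 20 * 250 = 300000
denominator = 5 * 25 = 125
card(S) = 300000 / 125 = 2400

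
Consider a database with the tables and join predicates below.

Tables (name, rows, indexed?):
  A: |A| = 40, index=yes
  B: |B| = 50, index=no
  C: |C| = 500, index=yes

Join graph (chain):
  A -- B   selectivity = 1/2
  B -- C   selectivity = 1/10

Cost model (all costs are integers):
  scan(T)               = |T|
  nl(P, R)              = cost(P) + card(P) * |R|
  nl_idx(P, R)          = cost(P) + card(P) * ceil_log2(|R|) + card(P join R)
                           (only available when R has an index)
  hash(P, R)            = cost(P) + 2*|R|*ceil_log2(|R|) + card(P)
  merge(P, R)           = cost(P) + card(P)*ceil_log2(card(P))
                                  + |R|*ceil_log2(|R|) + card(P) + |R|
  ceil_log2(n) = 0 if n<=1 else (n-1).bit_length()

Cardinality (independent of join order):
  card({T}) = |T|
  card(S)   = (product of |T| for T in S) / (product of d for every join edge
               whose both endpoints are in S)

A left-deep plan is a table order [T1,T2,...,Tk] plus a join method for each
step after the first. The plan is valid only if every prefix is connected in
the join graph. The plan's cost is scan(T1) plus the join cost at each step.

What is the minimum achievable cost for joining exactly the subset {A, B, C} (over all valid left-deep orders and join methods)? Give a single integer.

4580

Selinger DP over subsets of {A,B,C}:
  {A}: scan cost=40, card=40
  {B}: scan cost=50, card=50
  {C}: scan cost=500, card=500
  {AB}: card=1000; try (A,hash)→580, (B,merge)→670, (B,hash)→680, (A,merge)→680, (A,nl_idx)→1350, (B,nl)→2040 …(+1); best=580 via (A,hash)
  {BC}: card=2500; try (B,hash)→1600, (C,nl_idx)→3000, (C,merge)→5400, (B,merge)→5850, (C,hash)→9100, (C,nl)→25050 …(+1); best=1600 via (B,hash)
  {ABC}: card=50000; try (A,hash)→4580, (C,hash)→10580, (C,merge)→16580, (A,merge)→34380, (C,nl_idx)→59580, (A,nl_idx)→66600 …(+2); best=4580 via (A,hash)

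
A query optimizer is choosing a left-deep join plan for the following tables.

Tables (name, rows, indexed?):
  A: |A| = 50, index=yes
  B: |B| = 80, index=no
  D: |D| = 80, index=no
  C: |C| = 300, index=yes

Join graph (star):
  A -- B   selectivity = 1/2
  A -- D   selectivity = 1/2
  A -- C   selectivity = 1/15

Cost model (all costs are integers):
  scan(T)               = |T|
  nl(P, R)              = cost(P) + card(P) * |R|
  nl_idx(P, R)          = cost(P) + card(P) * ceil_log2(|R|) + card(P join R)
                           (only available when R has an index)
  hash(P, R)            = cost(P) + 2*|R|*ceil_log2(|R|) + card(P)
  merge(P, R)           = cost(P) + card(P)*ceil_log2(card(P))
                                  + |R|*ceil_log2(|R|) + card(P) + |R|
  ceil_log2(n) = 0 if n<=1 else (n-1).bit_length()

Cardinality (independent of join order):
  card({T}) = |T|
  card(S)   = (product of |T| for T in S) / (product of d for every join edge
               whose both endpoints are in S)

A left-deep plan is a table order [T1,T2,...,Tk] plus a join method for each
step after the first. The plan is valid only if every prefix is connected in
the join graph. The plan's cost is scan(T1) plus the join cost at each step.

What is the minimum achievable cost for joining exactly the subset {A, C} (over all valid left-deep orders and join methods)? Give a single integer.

1200

Selinger DP over subsets of {A,C}:
  {A}: scan cost=50, card=50
  {C}: scan cost=300, card=300
  {AC}: card=1000; try (A,hash)→1200, (C,nl_idx)→1500, (A,nl_idx)→3100, (C,merge)→3400, (A,merge)→3650, (C,hash)→5500 …(+2); best=1200 via (A,hash)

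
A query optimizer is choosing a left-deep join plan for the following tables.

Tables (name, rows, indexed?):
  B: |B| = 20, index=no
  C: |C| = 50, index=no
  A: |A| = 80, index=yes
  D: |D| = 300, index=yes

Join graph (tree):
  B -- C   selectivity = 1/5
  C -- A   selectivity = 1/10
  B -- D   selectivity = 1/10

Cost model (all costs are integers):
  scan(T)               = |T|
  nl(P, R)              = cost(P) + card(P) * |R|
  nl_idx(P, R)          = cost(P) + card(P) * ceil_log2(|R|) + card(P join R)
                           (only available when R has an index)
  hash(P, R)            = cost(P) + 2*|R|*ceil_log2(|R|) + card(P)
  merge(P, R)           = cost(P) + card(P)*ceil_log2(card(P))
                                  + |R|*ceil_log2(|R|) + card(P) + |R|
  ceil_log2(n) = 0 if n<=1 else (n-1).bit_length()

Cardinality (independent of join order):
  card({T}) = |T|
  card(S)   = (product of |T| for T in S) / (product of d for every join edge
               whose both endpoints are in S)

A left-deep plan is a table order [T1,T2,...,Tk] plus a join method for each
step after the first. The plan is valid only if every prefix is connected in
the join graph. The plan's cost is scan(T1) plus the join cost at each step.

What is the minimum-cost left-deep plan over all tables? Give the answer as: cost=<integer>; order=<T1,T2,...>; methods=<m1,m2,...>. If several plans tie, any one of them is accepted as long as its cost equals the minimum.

Selinger DP (subsets sized 1..n):
  {B}: scan cost=20, card=20
  {C}: scan cost=50, card=50
  {A}: scan cost=80, card=80
  {D}: scan cost=300, card=300
  {BC}: card=200; try (B,hash)→300, (C,merge)→490, (B,merge)→520, (C,hash)→640, (C,nl)→1020, (B,nl)→1050; best=300 via (B,hash)
  {BD}: card=600; try (D,nl_idx)→800, (B,hash)→800, (D,merge)→3140, (B,merge)→3420, (D,hash)→5440, (D,nl)→6020 …(+1); best=800 via (D,nl_idx)
  {AC}: card=400; try (C,hash)→760, (A,nl_idx)→800, (A,merge)→1040, (C,merge)→1070, (A,hash)→1220, (A,nl)→4050 …(+1); best=760 via (C,hash)
  {ABC}: card=1600; try (B,hash)→1360, (A,hash)→1620, (A,merge)→2740, (A,nl_idx)→3300, (B,merge)→4880, (B,nl)→8760 …(+1); best=1360 via (B,hash)
  {BCD}: card=6000; try (C,hash)→2000, (D,merge)→5100, (D,hash)→5900, (C,merge)→7750, (D,nl_idx)→8100, (C,nl)→30800 …(+1); best=2000 via (C,hash)
  {ABCD}: card=48000; try (D,hash)→8360, (A,hash)→9120, (D,merge)→23560, (D,nl_idx)→63760, (A,merge)→86640, (A,nl_idx)→92000 …(+2); best=8360 via (D,hash)

cost=8360; order=A,C,B,D; methods=hash,hash,hash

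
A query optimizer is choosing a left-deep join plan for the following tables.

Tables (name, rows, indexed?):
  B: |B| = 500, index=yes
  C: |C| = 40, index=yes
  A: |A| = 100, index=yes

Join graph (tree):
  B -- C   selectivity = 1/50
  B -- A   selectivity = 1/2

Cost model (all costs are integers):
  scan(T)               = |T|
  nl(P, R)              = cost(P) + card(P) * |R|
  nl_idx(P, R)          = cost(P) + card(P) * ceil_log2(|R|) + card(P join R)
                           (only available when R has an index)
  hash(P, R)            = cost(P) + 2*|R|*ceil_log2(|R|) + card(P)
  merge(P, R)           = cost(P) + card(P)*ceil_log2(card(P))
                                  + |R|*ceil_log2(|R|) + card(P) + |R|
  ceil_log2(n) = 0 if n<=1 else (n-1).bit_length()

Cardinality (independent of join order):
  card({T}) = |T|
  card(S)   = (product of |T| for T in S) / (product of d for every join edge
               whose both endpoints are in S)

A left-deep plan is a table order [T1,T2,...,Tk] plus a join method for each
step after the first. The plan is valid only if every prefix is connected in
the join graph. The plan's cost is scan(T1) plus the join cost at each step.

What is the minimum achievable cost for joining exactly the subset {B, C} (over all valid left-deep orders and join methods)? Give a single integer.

800

Selinger DP over subsets of {B,C}:
  {B}: scan cost=500, card=500
  {C}: scan cost=40, card=40
  {BC}: card=400; try (B,nl_idx)→800, (C,hash)→1480, (C,nl_idx)→3900, (B,merge)→5320, (C,merge)→5780, (B,hash)→9080 …(+2); best=800 via (B,nl_idx)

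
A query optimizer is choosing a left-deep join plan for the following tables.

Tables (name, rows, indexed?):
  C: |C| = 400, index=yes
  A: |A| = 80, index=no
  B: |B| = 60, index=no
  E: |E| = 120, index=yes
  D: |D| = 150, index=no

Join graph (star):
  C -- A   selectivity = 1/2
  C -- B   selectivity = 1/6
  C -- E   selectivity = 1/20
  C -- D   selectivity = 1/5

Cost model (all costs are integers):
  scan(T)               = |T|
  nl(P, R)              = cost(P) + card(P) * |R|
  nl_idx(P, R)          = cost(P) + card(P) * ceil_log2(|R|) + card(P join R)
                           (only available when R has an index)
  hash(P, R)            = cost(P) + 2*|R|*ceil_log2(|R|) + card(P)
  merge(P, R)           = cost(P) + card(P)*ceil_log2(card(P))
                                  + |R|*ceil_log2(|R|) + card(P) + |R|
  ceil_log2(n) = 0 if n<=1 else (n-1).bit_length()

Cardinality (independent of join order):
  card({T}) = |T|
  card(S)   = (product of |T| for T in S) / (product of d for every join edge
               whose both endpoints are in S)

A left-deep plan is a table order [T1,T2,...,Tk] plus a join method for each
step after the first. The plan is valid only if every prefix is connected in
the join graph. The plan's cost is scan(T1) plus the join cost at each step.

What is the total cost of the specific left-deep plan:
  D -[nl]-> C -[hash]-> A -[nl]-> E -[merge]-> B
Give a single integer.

step 1: scan D: cost=150, card=150
step 2: join C via nl
    card(P join C) = 150*400/(5) = 12000
    cost = 150 + 150*400 = 60150
step 3: join A via hash
    card(P join A) = 12000*80/(2) = 480000
    cost = 60150 + 2*80*7 + 12000 = 73270
step 4: join E via nl
    card(P join E) = 480000*120/(20) = 2880000
    cost = 73270 + 480000*120 = 57673270
step 5: join B via merge
    card(P join B) = 2880000*60/(6) = 28800000
    cost = 57673270 + 2880000*22 + 60*6 + 2880000 + 60 = 123913690

123913690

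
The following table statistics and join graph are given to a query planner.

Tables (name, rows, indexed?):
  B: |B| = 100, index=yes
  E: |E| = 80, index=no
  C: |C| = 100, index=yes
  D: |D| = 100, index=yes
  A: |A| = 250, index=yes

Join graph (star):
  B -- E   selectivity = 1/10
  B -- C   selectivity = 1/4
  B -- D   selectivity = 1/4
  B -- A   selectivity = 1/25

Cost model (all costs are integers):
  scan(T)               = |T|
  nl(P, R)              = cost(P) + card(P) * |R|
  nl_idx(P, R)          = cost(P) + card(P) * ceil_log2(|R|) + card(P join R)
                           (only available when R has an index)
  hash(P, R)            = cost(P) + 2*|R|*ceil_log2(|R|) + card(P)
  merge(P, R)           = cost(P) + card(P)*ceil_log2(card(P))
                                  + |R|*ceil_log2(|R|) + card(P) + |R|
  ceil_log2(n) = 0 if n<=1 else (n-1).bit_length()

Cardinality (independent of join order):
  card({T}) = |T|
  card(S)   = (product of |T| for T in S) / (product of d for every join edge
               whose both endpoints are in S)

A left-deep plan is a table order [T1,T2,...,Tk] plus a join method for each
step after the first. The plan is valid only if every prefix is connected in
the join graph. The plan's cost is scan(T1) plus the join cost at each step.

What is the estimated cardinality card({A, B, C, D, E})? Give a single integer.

5000000

Tables in S: A(250), B(100), C(100), D(100), E(80)
Edges inside S: B-E(d=10), B-C(d=4), B-D(d=4), B-A(d=25)
numerator = 250 * 100 * 100 * 100 * 80 = 20000000000
denominator = 10 * 4 * 4 * 25 = 4000
card(S) = 20000000000 / 4000 = 5000000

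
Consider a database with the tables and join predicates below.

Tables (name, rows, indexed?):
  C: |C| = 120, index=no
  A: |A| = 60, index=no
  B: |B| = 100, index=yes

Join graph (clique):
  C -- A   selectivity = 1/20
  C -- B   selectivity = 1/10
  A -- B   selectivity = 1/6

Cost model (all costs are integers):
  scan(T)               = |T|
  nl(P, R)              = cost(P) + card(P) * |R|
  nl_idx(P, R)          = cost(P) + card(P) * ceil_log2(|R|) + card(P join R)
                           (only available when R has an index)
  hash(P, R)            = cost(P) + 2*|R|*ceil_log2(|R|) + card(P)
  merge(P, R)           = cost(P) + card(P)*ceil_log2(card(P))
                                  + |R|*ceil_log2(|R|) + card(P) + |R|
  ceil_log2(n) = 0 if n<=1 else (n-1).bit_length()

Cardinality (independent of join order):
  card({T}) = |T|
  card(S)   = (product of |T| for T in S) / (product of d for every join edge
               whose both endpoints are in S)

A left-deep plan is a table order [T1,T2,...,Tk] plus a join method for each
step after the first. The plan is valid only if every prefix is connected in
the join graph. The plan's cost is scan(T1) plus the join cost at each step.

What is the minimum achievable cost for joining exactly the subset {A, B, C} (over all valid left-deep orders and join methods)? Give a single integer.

Selinger DP over subsets of {A,B,C}:
  {C}: scan cost=120, card=120
  {A}: scan cost=60, card=60
  {B}: scan cost=100, card=100
  {AC}: card=360; try (A,hash)→960, (C,merge)→1440, (A,merge)→1500, (C,hash)→1800, (C,nl)→7260, (A,nl)→7320; best=960 via (A,hash)
  {BC}: card=1200; try (B,hash)→1640, (C,merge)→1860, (C,hash)→1880, (B,merge)→1880, (B,nl_idx)→2160, (C,nl)→12100 …(+1); best=1640 via (B,hash)
  {AB}: card=1000; try (A,hash)→920, (B,merge)→1280, (A,merge)→1320, (B,nl_idx)→1480, (B,hash)→1520, (B,nl)→6060 …(+1); best=920 via (A,hash)
  {ABC}: card=600; try (B,hash)→2720, (A,hash)→3560, (C,hash)→3600, (B,nl_idx)→4080, (B,merge)→5360, (C,merge)→12880 …(+4); best=2720 via (B,hash)

2720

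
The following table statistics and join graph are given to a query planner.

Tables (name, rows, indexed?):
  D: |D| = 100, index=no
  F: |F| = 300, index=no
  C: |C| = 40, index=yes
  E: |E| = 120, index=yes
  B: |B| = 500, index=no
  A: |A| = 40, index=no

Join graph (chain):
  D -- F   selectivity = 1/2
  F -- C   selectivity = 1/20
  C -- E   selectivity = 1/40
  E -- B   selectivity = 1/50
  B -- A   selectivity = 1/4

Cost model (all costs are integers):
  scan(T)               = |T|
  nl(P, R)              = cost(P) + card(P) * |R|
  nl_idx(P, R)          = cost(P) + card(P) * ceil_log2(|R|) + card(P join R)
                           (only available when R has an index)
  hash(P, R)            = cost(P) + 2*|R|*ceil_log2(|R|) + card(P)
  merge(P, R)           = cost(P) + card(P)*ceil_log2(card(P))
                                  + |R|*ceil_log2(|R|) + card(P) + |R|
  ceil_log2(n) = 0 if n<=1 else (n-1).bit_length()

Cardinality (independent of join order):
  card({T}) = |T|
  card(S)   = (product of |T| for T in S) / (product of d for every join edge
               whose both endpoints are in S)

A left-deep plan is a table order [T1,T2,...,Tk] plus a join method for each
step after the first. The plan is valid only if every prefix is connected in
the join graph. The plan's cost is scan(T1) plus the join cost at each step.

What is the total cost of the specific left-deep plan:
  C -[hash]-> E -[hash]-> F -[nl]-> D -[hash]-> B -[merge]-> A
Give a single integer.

step 1: scan C: cost=40, card=40
step 2: join E via hash
    card(P join E) = 40*120/(40) = 120
    cost = 40 + 2*120*7 + 40 = 1760
step 3: join F via hash
    card(P join F) = 120*300/(20) = 1800
    cost = 1760 + 2*300*9 + 120 = 7280
step 4: join D via nl
    card(P join D) = 1800*100/(2) = 90000
    cost = 7280 + 1800*100 = 187280
step 5: join B via hash
    card(P join B) = 90000*500/(50) = 900000
    cost = 187280 + 2*500*9 + 90000 = 286280
step 6: join A via merge
    card(P join A) = 900000*40/(4) = 9000000
    cost = 286280 + 900000*20 + 40*6 + 900000 + 40 = 19186560

19186560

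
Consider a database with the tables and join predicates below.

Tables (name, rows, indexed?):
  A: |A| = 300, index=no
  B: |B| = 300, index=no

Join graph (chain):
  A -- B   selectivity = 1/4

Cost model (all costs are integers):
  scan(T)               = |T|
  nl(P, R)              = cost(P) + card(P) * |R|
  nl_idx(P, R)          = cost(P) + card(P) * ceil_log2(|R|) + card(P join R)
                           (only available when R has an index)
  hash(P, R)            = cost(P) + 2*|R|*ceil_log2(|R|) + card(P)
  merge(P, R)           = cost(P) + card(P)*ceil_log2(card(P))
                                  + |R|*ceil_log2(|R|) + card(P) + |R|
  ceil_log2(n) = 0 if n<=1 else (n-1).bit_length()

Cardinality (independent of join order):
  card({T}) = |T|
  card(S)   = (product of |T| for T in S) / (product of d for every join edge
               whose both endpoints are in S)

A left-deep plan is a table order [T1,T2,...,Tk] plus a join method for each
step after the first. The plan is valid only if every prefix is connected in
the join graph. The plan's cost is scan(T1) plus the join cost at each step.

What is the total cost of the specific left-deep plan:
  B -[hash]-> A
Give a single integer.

6000

step 1: scan B: cost=300, card=300
step 2: join A via hash
    card(P join A) = 300*300/(4) = 22500
    cost = 300 + 2*300*9 + 300 = 6000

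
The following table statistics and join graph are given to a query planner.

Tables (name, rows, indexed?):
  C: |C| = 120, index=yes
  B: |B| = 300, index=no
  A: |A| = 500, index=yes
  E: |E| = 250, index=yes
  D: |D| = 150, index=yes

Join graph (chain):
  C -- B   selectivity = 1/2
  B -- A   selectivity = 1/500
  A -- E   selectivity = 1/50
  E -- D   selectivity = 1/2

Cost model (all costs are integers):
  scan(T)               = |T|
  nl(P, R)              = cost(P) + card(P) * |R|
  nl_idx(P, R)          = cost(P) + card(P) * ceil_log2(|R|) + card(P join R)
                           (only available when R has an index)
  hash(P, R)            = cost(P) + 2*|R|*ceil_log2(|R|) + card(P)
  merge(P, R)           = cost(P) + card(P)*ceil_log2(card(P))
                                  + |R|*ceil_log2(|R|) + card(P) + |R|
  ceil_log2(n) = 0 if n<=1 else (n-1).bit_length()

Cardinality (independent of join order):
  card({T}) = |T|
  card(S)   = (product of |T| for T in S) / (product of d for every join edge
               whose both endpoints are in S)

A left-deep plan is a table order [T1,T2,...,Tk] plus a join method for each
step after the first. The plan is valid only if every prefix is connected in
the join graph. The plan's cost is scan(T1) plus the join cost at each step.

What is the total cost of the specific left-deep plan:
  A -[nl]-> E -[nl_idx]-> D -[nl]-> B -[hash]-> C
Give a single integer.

56697180

step 1: scan A: cost=500, card=500
step 2: join E via nl
    card(P join E) = 500*250/(50) = 2500
    cost = 500 + 500*250 = 125500
step 3: join D via nl_idx
    card(P join D) = 2500*150/(2) = 187500
    cost = 125500 + 2500*8 + 187500 = 333000
step 4: join B via nl
    card(P join B) = 187500*300/(500) = 112500
    cost = 333000 + 187500*300 = 56583000
step 5: join C via hash
    card(P join C) = 112500*120/(2) = 6750000
    cost = 56583000 + 2*120*7 + 112500 = 56697180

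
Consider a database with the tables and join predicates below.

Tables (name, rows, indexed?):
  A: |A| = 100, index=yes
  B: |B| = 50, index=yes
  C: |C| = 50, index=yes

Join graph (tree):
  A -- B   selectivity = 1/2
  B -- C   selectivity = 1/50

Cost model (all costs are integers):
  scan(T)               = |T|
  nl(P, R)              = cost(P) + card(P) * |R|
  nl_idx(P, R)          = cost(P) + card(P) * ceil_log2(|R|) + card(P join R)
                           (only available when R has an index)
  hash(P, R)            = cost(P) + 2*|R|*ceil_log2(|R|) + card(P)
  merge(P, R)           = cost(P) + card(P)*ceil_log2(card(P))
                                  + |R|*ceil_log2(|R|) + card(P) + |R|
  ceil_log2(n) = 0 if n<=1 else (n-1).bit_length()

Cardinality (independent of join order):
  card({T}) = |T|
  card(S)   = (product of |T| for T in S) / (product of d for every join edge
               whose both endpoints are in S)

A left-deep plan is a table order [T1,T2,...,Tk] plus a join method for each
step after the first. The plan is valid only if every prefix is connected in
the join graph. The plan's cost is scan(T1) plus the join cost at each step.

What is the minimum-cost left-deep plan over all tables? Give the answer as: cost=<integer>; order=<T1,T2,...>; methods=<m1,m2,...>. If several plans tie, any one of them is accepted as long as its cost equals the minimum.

cost=1550; order=B,C,A; methods=nl_idx,merge

Selinger DP (subsets sized 1..n):
  {A}: scan cost=100, card=100
  {B}: scan cost=50, card=50
  {C}: scan cost=50, card=50
  {AB}: card=2500; try (B,hash)→800, (A,merge)→1200, (B,merge)→1250, (A,hash)→1500, (A,nl_idx)→2900, (B,nl_idx)→3200 …(+2); best=800 via (B,hash)
  {BC}: card=50; try (C,nl_idx)→400, (B,nl_idx)→400, (C,hash)→700, (B,hash)→700, (C,merge)→750, (B,merge)→750 …(+2); best=400 via (C,nl_idx)
  {ABC}: card=2500; try (A,merge)→1550, (A,hash)→1850, (A,nl_idx)→3250, (C,hash)→3900, (A,nl)→5400, (C,nl_idx)→18300 …(+2); best=1550 via (A,merge)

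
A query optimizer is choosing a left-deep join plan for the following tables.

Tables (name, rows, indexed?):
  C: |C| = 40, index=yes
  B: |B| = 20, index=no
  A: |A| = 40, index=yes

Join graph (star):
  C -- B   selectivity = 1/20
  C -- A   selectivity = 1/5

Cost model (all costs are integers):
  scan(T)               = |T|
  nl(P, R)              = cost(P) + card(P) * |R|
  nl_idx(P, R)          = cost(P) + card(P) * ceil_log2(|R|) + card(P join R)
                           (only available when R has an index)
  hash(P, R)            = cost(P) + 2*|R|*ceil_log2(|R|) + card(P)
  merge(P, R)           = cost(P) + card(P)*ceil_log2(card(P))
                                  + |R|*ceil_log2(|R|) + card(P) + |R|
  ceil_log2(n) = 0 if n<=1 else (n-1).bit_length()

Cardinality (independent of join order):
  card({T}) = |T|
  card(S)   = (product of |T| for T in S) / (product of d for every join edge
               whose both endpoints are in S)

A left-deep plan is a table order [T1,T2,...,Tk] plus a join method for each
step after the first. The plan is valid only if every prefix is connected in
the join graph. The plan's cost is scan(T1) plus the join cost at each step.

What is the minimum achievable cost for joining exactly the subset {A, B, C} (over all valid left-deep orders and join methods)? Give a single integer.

700

Selinger DP over subsets of {A,B,C}:
  {C}: scan cost=40, card=40
  {B}: scan cost=20, card=20
  {A}: scan cost=40, card=40
  {BC}: card=40; try (C,nl_idx)→180, (B,hash)→280, (C,merge)→420, (B,merge)→440, (C,hash)→520, (C,nl)→820 …(+1); best=180 via (C,nl_idx)
  {AC}: card=320; try (C,hash)→560, (A,hash)→560, (C,merge)→600, (C,nl_idx)→600, (A,merge)→600, (A,nl_idx)→600 …(+2); best=560 via (C,hash)
  {ABC}: card=320; try (A,hash)→700, (A,merge)→740, (A,nl_idx)→740, (B,hash)→1080, (A,nl)→1780, (B,merge)→3880 …(+1); best=700 via (A,hash)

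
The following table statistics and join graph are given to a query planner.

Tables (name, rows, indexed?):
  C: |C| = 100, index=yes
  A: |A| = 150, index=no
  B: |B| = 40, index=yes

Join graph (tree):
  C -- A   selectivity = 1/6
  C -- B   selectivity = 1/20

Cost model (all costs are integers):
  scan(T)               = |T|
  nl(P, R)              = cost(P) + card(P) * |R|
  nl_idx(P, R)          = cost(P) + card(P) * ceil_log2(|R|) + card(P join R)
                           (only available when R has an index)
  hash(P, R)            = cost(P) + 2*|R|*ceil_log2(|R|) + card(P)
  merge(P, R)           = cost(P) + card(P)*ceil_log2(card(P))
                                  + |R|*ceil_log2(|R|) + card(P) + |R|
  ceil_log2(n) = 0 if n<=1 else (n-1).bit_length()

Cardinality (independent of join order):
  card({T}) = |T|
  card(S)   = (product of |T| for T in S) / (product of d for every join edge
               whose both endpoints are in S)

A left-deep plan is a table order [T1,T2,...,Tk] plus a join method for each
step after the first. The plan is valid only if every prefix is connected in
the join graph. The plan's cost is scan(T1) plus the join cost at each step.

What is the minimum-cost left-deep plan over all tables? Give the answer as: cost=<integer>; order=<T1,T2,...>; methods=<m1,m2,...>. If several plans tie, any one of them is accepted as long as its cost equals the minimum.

Selinger DP (subsets sized 1..n):
  {C}: scan cost=100, card=100
  {A}: scan cost=150, card=150
  {B}: scan cost=40, card=40
  {AC}: card=2500; try (C,hash)→1700, (A,merge)→2250, (C,merge)→2300, (A,hash)→2600, (C,nl_idx)→3700, (A,nl)→15100 …(+1); best=1700 via (C,hash)
  {BC}: card=200; try (C,nl_idx)→520, (B,hash)→680, (B,nl_idx)→900, (C,merge)→1120, (B,merge)→1180, (C,hash)→1480 …(+2); best=520 via (C,nl_idx)
  {ABC}: card=5000; try (A,hash)→3120, (A,merge)→3670, (B,hash)→4680, (B,nl_idx)→21700, (A,nl)→30520, (B,merge)→34480 …(+1); best=3120 via (A,hash)

cost=3120; order=B,C,A; methods=nl_idx,hash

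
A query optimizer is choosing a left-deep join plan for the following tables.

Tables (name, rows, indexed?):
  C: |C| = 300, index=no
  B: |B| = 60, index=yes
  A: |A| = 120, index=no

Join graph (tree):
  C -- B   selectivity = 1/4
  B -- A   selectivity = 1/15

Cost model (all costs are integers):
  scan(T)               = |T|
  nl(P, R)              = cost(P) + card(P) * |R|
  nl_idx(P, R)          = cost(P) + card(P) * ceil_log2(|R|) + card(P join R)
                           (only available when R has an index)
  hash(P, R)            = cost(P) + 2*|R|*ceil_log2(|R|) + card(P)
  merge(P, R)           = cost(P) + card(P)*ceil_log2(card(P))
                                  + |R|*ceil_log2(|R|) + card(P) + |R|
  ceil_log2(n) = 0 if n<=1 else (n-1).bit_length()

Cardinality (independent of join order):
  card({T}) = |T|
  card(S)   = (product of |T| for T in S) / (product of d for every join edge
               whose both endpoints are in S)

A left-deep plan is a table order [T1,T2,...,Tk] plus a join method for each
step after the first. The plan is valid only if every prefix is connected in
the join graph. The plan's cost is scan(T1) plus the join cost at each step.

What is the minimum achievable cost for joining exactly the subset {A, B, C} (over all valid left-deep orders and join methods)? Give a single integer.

Selinger DP over subsets of {A,B,C}:
  {C}: scan cost=300, card=300
  {B}: scan cost=60, card=60
  {A}: scan cost=120, card=120
  {BC}: card=4500; try (B,hash)→1320, (C,merge)→3480, (B,merge)→3720, (C,hash)→5520, (B,nl_idx)→6600, (C,nl)→18060 …(+1); best=1320 via (B,hash)
  {AB}: card=480; try (B,hash)→960, (B,nl_idx)→1320, (A,merge)→1440, (B,merge)→1500, (A,hash)→1800, (A,nl)→7260 …(+1); best=960 via (B,hash)
  {ABC}: card=36000; try (C,hash)→6840, (A,hash)→7500, (C,merge)→8760, (A,merge)→65280, (C,nl)→144960, (A,nl)→541320; best=6840 via (C,hash)

6840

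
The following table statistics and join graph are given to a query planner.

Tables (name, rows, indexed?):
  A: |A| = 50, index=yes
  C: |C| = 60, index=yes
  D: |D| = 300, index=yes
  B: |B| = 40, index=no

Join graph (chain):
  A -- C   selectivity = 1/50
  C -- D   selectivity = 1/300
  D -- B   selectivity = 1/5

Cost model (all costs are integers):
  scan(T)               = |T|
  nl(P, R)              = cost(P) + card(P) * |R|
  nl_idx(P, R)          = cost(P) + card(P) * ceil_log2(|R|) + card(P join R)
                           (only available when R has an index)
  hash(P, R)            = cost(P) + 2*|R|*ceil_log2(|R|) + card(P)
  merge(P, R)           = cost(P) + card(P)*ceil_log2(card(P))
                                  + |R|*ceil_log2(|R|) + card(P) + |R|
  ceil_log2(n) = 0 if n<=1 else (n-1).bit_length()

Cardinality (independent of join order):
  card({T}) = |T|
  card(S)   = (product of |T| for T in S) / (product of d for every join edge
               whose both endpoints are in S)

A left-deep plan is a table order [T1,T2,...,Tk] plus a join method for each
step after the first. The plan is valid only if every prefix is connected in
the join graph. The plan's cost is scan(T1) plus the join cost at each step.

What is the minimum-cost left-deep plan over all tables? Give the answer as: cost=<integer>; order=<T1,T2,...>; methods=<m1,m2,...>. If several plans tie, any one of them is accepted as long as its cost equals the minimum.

Selinger DP (subsets sized 1..n):
  {A}: scan cost=50, card=50
  {C}: scan cost=60, card=60
  {D}: scan cost=300, card=300
  {B}: scan cost=40, card=40
  {AC}: card=60; try (C,nl_idx)→410, (A,nl_idx)→480, (A,hash)→720, (C,hash)→820, (C,merge)→820, (A,merge)→830 …(+2); best=410 via (C,nl_idx)
  {CD}: card=60; try (D,nl_idx)→660, (C,hash)→1320, (C,nl_idx)→2160, (D,merge)→3480, (C,merge)→3720, (D,hash)→5520 …(+2); best=660 via (D,nl_idx)
  {BD}: card=2400; try (B,hash)→1080, (D,nl_idx)→2800, (D,merge)→3320, (B,merge)→3580, (D,hash)→5480, (D,nl)→12040 …(+1); best=1080 via (B,hash)
  {ACD}: card=60; try (D,nl_idx)→1010, (A,nl_idx)→1080, (A,hash)→1320, (A,merge)→1430, (A,nl)→3660, (D,merge)→3830 …(+2); best=1010 via (D,nl_idx)
  {BCD}: card=480; try (B,hash)→1200, (B,merge)→1360, (B,nl)→3060, (C,hash)→4200, (C,nl_idx)→15960, (C,merge)→32700 …(+1); best=1200 via (B,hash)
  {ABCD}: card=480; try (B,hash)→1550, (B,merge)→1710, (A,hash)→2280, (B,nl)→3410, (A,nl_idx)→4560, (A,merge)→6350 …(+1); best=1550 via (B,hash)

cost=1550; order=A,C,D,B; methods=nl_idx,nl_idx,hash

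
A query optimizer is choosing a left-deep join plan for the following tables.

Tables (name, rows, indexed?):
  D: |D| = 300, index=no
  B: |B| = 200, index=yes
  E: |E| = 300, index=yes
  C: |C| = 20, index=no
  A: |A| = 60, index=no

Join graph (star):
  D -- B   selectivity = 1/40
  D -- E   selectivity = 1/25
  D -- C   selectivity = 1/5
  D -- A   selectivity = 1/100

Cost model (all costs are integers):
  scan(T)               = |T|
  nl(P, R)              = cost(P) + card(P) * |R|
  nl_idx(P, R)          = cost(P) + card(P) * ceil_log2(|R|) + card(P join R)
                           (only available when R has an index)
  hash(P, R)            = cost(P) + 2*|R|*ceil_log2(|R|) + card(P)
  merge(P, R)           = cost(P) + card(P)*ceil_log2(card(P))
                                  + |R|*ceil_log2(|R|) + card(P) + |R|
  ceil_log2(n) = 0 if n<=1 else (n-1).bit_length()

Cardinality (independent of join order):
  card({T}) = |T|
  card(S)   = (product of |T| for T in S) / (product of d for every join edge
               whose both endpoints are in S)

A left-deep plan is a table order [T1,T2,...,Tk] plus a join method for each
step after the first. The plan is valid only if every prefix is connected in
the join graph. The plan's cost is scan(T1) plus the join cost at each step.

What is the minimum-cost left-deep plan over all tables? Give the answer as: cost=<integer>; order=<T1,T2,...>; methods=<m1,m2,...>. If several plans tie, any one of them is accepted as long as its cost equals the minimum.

cost=13760; order=D,A,B,C,E; methods=hash,nl_idx,hash,hash

Selinger DP (subsets sized 1..n):
  {D}: scan cost=300, card=300
  {B}: scan cost=200, card=200
  {E}: scan cost=300, card=300
  {C}: scan cost=20, card=20
  {A}: scan cost=60, card=60
  {BD}: card=1500; try (B,hash)→3800, (B,nl_idx)→4200, (D,merge)→5000, (B,merge)→5100, (D,hash)→5800, (D,nl)→60200 …(+1); best=3800 via (B,hash)
  {DE}: card=3600; try (E,hash)→6000, (D,hash)→6000, (E,merge)→6300, (D,merge)→6300, (E,nl_idx)→6600, (E,nl)→90300 …(+1); best=6000 via (E,hash)
  {CD}: card=1200; try (C,hash)→800, (D,merge)→3140, (C,merge)→3420, (D,hash)→5440, (D,nl)→6020, (C,nl)→6300; best=800 via (C,hash)
  {AD}: card=180; try (A,hash)→1320, (D,merge)→3480, (A,merge)→3720, (D,hash)→5520, (D,nl)→18060, (A,nl)→18300; best=1320 via (A,hash)
  {BDE}: card=18000; try (E,hash)→10700, (B,hash)→12800, (E,merge)→24800, (E,nl_idx)→35300, (B,nl_idx)→52800, (B,merge)→54600 …(+2); best=10700 via (E,hash)
  {BCD}: card=6000; try (B,hash)→5200, (C,hash)→5500, (B,nl_idx)→16400, (B,merge)→17000, (C,merge)→21920, (C,nl)→33800 …(+1); best=5200 via (B,hash)
  {ABD}: card=900; try (B,nl_idx)→3660, (B,hash)→4700, (B,merge)→4740, (A,hash)→6020, (A,merge)→22220, (B,nl)→37320 …(+1); best=3660 via (B,nl_idx)
  {CDE}: card=14400; try (E,hash)→7400, (C,hash)→9800, (E,merge)→18200, (E,nl_idx)→26000, (C,merge)→52920, (C,nl)→78000 …(+1); best=7400 via (E,hash)
  {ADE}: card=2160; try (E,nl_idx)→5100, (E,merge)→5940, (E,hash)→6900, (A,hash)→10320, (A,merge)→53220, (E,nl)→55320 …(+1); best=5100 via (E,nl_idx)
  {ACD}: card=720; try (C,hash)→1700, (A,hash)→2720, (C,merge)→3060, (C,nl)→4920, (A,merge)→15620, (A,nl)→72800; best=1700 via (C,hash)
  {BCDE}: card=72000; try (E,hash)→16600, (B,hash)→25000, (C,hash)→28900, (E,merge)→92200, (E,nl_idx)→131200, (B,nl_idx)→194600 …(+5); best=16600 via (E,hash)
  {ABDE}: card=10800; try (E,hash)→9960, (B,hash)→10460, (E,merge)→16560, (E,nl_idx)→22560, (A,hash)→29420, (B,nl_idx)→33180 …(+5); best=9960 via (E,hash)
  {ABCD}: card=3600; try (C,hash)→4760, (B,hash)→5620, (B,nl_idx)→11060, (B,merge)→11420, (A,hash)→11920, (C,merge)→13680 …(+4); best=4760 via (C,hash)
  {ACDE}: card=8640; try (C,hash)→7460, (E,hash)→7820, (E,merge)→12620, (E,nl_idx)→16820, (A,hash)→22520, (C,merge)→33300 …(+4); best=7460 via (C,hash)
  {ABCDE}: card=43200; try (E,hash)→13760, (B,hash)→19300, (C,hash)→20960, (E,merge)→54560, (E,nl_idx)→80360, (A,hash)→89320 …(+8); best=13760 via (E,hash)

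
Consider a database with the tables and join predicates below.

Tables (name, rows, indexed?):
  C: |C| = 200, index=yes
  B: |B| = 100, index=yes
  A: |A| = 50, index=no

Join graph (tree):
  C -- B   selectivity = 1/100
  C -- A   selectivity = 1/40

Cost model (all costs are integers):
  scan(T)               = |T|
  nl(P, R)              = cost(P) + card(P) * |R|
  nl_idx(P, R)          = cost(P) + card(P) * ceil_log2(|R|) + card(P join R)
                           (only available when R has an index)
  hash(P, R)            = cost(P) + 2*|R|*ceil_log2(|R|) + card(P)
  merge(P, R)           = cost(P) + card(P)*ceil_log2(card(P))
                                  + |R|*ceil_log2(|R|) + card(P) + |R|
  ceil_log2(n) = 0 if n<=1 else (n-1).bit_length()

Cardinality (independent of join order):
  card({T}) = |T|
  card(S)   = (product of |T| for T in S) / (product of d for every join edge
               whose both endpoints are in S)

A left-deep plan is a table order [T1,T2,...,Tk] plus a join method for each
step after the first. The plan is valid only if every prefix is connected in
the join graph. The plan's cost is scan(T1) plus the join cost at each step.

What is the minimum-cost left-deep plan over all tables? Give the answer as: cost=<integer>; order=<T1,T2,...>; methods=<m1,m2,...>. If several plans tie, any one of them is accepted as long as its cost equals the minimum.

cost=1900; order=B,C,A; methods=nl_idx,hash

Selinger DP (subsets sized 1..n):
  {C}: scan cost=200, card=200
  {B}: scan cost=100, card=100
  {A}: scan cost=50, card=50
  {BC}: card=200; try (C,nl_idx)→1100, (B,hash)→1800, (B,nl_idx)→1800, (C,merge)→2700, (B,merge)→2800, (C,hash)→3400 …(+2); best=1100 via (C,nl_idx)
  {AC}: card=250; try (C,nl_idx)→700, (A,hash)→1000, (C,merge)→2200, (A,merge)→2350, (C,hash)→3300, (C,nl)→10050 …(+1); best=700 via (C,nl_idx)
  {ABC}: card=250; try (A,hash)→1900, (B,hash)→2350, (B,nl_idx)→2700, (A,merge)→3250, (B,merge)→3750, (A,nl)→11100 …(+1); best=1900 via (A,hash)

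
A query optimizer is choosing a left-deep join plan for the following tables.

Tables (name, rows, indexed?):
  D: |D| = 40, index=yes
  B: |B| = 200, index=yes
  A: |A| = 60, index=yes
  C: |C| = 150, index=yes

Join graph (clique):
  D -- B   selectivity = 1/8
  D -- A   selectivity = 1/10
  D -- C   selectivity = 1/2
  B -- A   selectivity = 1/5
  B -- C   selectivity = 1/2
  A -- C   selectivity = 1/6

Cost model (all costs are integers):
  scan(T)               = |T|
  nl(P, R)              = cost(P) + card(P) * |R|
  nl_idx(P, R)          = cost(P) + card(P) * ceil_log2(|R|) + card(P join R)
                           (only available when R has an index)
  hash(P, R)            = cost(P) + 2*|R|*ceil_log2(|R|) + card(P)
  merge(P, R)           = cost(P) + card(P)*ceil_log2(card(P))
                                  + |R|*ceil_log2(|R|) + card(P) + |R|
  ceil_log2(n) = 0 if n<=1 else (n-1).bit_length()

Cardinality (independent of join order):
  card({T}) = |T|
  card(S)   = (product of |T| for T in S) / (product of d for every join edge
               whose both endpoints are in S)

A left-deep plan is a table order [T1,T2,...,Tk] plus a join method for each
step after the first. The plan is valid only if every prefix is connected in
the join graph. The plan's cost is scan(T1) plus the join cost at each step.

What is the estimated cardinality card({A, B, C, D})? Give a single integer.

7500

Tables in S: A(60), B(200), C(150), D(40)
Edges inside S: D-B(d=8), D-A(d=10), D-C(d=2), B-A(d=5), B-C(d=2), A-C(d=6)
numerator = 60 * 200 * 150 * 40 = 72000000
denominator = 8 * 10 * 2 * 5 * 2 * 6 = 9600
card(S) = 72000000 / 9600 = 7500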